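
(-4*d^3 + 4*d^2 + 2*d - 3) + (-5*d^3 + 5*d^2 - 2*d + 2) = -9*d^3 + 9*d^2 - 1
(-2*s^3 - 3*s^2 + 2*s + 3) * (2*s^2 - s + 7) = -4*s^5 - 4*s^4 - 7*s^3 - 17*s^2 + 11*s + 21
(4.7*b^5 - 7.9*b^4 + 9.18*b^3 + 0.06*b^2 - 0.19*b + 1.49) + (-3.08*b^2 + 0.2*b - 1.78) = 4.7*b^5 - 7.9*b^4 + 9.18*b^3 - 3.02*b^2 + 0.01*b - 0.29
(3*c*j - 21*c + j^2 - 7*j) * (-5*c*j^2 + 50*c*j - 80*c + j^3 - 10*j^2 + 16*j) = -15*c^2*j^3 + 255*c^2*j^2 - 1290*c^2*j + 1680*c^2 - 2*c*j^4 + 34*c*j^3 - 172*c*j^2 + 224*c*j + j^5 - 17*j^4 + 86*j^3 - 112*j^2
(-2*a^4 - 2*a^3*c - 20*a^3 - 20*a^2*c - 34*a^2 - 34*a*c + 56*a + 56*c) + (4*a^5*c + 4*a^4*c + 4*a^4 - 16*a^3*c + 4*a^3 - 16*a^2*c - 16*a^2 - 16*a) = 4*a^5*c + 4*a^4*c + 2*a^4 - 18*a^3*c - 16*a^3 - 36*a^2*c - 50*a^2 - 34*a*c + 40*a + 56*c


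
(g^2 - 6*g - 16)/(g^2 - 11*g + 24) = (g + 2)/(g - 3)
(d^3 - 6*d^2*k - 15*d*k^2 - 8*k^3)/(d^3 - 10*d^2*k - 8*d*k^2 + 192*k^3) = (d^2 + 2*d*k + k^2)/(d^2 - 2*d*k - 24*k^2)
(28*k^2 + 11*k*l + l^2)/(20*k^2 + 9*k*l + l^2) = (7*k + l)/(5*k + l)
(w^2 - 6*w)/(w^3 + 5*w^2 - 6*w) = (w - 6)/(w^2 + 5*w - 6)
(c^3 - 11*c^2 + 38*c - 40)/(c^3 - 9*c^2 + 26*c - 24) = (c - 5)/(c - 3)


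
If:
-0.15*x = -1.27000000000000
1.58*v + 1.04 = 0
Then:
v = -0.66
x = 8.47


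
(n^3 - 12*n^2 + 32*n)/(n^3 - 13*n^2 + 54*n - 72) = n*(n - 8)/(n^2 - 9*n + 18)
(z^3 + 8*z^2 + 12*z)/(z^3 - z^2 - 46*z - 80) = z*(z + 6)/(z^2 - 3*z - 40)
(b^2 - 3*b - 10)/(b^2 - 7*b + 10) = (b + 2)/(b - 2)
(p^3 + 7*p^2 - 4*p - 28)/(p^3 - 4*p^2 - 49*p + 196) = (p^2 - 4)/(p^2 - 11*p + 28)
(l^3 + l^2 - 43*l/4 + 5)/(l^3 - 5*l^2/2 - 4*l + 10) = (l^2 + 7*l/2 - 2)/(l^2 - 4)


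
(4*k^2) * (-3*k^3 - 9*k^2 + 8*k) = -12*k^5 - 36*k^4 + 32*k^3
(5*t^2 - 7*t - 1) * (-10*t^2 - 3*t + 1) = -50*t^4 + 55*t^3 + 36*t^2 - 4*t - 1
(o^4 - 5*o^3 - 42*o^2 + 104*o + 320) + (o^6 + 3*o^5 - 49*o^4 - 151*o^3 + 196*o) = o^6 + 3*o^5 - 48*o^4 - 156*o^3 - 42*o^2 + 300*o + 320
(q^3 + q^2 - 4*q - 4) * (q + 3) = q^4 + 4*q^3 - q^2 - 16*q - 12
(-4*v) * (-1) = 4*v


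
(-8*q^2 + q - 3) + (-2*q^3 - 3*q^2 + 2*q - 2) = -2*q^3 - 11*q^2 + 3*q - 5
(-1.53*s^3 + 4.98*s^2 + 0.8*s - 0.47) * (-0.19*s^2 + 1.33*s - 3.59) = 0.2907*s^5 - 2.9811*s^4 + 11.9641*s^3 - 16.7249*s^2 - 3.4971*s + 1.6873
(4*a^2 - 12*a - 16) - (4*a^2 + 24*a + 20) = -36*a - 36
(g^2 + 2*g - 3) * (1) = g^2 + 2*g - 3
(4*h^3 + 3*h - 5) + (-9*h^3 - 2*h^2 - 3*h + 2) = -5*h^3 - 2*h^2 - 3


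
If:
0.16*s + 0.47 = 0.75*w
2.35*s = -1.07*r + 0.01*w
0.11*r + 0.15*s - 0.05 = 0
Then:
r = 1.19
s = -0.54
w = 0.51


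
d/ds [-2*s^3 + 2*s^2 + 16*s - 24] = -6*s^2 + 4*s + 16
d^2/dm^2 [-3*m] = 0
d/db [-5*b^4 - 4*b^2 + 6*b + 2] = -20*b^3 - 8*b + 6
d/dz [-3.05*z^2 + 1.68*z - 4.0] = 1.68 - 6.1*z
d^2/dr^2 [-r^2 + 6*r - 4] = -2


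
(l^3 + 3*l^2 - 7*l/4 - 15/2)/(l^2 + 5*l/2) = l + 1/2 - 3/l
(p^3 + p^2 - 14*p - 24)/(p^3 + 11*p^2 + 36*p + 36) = (p - 4)/(p + 6)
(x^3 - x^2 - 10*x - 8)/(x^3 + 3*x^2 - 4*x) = (x^3 - x^2 - 10*x - 8)/(x*(x^2 + 3*x - 4))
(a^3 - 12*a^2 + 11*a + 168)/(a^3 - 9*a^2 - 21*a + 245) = (a^2 - 5*a - 24)/(a^2 - 2*a - 35)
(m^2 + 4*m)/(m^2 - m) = (m + 4)/(m - 1)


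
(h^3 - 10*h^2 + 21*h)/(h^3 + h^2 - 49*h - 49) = h*(h - 3)/(h^2 + 8*h + 7)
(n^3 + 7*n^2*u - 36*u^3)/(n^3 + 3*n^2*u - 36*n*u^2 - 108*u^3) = (-n + 2*u)/(-n + 6*u)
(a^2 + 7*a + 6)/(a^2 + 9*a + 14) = (a^2 + 7*a + 6)/(a^2 + 9*a + 14)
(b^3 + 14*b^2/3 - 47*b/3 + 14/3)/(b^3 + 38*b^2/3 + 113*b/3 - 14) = (b - 2)/(b + 6)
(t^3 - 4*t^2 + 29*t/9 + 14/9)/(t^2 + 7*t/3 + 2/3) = (3*t^2 - 13*t + 14)/(3*(t + 2))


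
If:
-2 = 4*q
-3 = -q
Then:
No Solution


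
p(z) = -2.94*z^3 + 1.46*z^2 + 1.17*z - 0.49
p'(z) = -8.82*z^2 + 2.92*z + 1.17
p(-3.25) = 112.05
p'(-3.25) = -101.48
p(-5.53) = 534.88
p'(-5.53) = -284.70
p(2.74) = -46.80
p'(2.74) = -57.05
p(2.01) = -16.11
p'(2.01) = -28.59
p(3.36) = -91.60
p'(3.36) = -88.59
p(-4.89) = 372.48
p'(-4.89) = -224.01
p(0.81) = -0.15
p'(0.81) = -2.25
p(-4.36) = 265.84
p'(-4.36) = -179.23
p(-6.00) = 680.09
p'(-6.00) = -333.87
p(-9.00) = 2250.50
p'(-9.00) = -739.53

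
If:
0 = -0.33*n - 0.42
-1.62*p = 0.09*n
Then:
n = -1.27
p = 0.07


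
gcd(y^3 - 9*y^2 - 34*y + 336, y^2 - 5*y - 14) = y - 7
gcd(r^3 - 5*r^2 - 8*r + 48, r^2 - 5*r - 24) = r + 3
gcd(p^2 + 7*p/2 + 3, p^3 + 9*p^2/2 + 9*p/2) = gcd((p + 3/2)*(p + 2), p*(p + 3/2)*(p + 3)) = p + 3/2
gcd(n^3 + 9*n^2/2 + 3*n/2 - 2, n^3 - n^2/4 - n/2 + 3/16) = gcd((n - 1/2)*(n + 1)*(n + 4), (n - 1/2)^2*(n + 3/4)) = n - 1/2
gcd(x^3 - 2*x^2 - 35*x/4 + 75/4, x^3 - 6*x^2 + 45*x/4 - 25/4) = x^2 - 5*x + 25/4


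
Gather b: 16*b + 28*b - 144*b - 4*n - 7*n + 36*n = -100*b + 25*n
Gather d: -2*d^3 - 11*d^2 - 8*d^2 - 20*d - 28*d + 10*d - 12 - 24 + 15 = -2*d^3 - 19*d^2 - 38*d - 21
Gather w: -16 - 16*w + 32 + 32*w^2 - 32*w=32*w^2 - 48*w + 16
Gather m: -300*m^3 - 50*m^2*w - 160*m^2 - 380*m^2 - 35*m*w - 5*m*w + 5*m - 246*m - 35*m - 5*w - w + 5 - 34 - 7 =-300*m^3 + m^2*(-50*w - 540) + m*(-40*w - 276) - 6*w - 36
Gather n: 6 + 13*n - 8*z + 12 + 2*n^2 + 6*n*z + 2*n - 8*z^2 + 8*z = 2*n^2 + n*(6*z + 15) - 8*z^2 + 18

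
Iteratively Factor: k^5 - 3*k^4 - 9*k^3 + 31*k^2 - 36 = (k - 2)*(k^4 - k^3 - 11*k^2 + 9*k + 18) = (k - 2)*(k + 1)*(k^3 - 2*k^2 - 9*k + 18) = (k - 2)*(k + 1)*(k + 3)*(k^2 - 5*k + 6) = (k - 2)^2*(k + 1)*(k + 3)*(k - 3)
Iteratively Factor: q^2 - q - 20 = (q + 4)*(q - 5)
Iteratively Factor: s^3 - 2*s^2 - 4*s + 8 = (s - 2)*(s^2 - 4) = (s - 2)*(s + 2)*(s - 2)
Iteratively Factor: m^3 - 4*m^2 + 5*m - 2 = (m - 2)*(m^2 - 2*m + 1) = (m - 2)*(m - 1)*(m - 1)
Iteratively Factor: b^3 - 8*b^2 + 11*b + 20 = (b - 5)*(b^2 - 3*b - 4) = (b - 5)*(b + 1)*(b - 4)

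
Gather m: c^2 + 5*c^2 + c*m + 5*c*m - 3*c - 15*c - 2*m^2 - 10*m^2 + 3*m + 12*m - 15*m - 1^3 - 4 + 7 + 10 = 6*c^2 + 6*c*m - 18*c - 12*m^2 + 12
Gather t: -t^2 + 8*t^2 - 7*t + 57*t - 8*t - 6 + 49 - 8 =7*t^2 + 42*t + 35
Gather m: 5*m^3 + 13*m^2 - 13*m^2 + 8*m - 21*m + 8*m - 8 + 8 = 5*m^3 - 5*m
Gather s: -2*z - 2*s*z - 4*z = -2*s*z - 6*z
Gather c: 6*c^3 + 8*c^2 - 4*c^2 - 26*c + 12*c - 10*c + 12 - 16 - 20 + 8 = 6*c^3 + 4*c^2 - 24*c - 16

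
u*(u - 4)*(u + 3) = u^3 - u^2 - 12*u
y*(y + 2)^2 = y^3 + 4*y^2 + 4*y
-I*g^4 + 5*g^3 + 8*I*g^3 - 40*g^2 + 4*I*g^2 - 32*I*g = g*(g - 8)*(g + 4*I)*(-I*g + 1)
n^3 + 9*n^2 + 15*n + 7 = (n + 1)^2*(n + 7)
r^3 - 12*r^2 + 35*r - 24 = (r - 8)*(r - 3)*(r - 1)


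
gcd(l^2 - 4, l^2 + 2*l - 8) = l - 2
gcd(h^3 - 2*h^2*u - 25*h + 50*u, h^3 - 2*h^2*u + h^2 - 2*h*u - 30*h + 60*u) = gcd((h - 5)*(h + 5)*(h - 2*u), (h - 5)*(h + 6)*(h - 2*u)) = -h^2 + 2*h*u + 5*h - 10*u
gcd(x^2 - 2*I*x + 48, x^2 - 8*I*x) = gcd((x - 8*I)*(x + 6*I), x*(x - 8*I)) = x - 8*I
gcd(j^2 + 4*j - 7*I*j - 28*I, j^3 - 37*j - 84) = j + 4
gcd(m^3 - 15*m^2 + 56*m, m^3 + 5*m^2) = m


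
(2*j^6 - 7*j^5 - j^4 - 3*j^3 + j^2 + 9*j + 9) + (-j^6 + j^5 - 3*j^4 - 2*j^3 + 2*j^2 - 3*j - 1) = j^6 - 6*j^5 - 4*j^4 - 5*j^3 + 3*j^2 + 6*j + 8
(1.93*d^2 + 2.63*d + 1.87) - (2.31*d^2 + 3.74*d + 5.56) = -0.38*d^2 - 1.11*d - 3.69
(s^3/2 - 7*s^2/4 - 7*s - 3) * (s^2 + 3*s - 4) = s^5/2 - s^4/4 - 57*s^3/4 - 17*s^2 + 19*s + 12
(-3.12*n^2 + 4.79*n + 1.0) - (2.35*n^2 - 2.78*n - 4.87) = -5.47*n^2 + 7.57*n + 5.87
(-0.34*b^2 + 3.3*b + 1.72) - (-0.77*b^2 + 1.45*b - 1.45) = 0.43*b^2 + 1.85*b + 3.17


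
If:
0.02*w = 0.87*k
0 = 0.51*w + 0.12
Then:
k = -0.01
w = -0.24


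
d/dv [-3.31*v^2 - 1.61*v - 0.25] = -6.62*v - 1.61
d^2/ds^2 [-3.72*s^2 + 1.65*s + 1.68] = -7.44000000000000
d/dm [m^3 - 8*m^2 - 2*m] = 3*m^2 - 16*m - 2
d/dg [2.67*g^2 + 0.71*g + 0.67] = 5.34*g + 0.71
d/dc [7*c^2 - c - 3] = 14*c - 1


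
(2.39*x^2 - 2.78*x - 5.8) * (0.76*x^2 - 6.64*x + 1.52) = 1.8164*x^4 - 17.9824*x^3 + 17.684*x^2 + 34.2864*x - 8.816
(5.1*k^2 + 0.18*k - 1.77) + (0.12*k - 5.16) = 5.1*k^2 + 0.3*k - 6.93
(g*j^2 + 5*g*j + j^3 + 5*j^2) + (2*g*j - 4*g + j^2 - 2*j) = g*j^2 + 7*g*j - 4*g + j^3 + 6*j^2 - 2*j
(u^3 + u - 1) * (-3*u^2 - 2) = -3*u^5 - 5*u^3 + 3*u^2 - 2*u + 2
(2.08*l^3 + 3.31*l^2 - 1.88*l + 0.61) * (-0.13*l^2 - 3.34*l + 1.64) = -0.2704*l^5 - 7.3775*l^4 - 7.3998*l^3 + 11.6283*l^2 - 5.1206*l + 1.0004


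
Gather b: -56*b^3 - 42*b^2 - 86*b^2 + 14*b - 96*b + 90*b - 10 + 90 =-56*b^3 - 128*b^2 + 8*b + 80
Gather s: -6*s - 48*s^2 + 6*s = -48*s^2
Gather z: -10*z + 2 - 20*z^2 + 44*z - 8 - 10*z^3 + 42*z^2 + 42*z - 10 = -10*z^3 + 22*z^2 + 76*z - 16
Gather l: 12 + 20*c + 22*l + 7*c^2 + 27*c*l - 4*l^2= 7*c^2 + 20*c - 4*l^2 + l*(27*c + 22) + 12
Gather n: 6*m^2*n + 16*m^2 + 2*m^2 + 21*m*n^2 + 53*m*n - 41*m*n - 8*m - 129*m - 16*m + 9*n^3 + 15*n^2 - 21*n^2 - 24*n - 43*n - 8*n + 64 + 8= 18*m^2 - 153*m + 9*n^3 + n^2*(21*m - 6) + n*(6*m^2 + 12*m - 75) + 72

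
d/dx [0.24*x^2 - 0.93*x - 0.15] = 0.48*x - 0.93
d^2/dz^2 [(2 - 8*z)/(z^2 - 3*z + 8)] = 4*(-(2*z - 3)^2*(4*z - 1) + (12*z - 13)*(z^2 - 3*z + 8))/(z^2 - 3*z + 8)^3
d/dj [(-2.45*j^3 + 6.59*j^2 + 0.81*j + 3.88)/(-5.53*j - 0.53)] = (27.097*j^3 - 32.5472*j^2 - 6.9854*j + 21.0271)/(30.5809*j^2 + 5.8618*j + 0.2809)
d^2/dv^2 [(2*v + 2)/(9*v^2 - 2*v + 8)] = 4*(4*(v + 1)*(9*v - 1)^2 - (27*v + 7)*(9*v^2 - 2*v + 8))/(9*v^2 - 2*v + 8)^3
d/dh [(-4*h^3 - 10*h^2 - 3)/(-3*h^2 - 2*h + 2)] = 2*(6*h^4 + 8*h^3 - 2*h^2 - 29*h - 3)/(9*h^4 + 12*h^3 - 8*h^2 - 8*h + 4)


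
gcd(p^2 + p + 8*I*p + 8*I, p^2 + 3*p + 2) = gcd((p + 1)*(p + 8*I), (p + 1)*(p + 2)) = p + 1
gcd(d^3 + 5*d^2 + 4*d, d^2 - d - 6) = 1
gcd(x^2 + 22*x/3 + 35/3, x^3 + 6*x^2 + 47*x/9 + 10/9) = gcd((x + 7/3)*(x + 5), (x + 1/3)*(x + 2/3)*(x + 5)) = x + 5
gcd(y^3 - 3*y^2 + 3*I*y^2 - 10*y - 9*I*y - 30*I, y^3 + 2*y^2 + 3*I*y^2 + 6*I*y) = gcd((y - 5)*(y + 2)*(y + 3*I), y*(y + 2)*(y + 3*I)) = y^2 + y*(2 + 3*I) + 6*I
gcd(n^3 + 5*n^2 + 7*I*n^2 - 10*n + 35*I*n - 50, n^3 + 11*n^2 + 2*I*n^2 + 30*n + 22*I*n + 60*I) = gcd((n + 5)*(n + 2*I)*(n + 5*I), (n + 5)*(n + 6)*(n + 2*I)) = n^2 + n*(5 + 2*I) + 10*I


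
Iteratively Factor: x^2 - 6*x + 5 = (x - 5)*(x - 1)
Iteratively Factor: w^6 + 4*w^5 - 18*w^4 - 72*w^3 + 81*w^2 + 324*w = (w - 3)*(w^5 + 7*w^4 + 3*w^3 - 63*w^2 - 108*w) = (w - 3)*(w + 4)*(w^4 + 3*w^3 - 9*w^2 - 27*w) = (w - 3)*(w + 3)*(w + 4)*(w^3 - 9*w) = w*(w - 3)*(w + 3)*(w + 4)*(w^2 - 9) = w*(w - 3)^2*(w + 3)*(w + 4)*(w + 3)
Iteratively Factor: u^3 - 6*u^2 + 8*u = (u)*(u^2 - 6*u + 8) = u*(u - 4)*(u - 2)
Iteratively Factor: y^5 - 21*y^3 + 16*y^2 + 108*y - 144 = (y - 2)*(y^4 + 2*y^3 - 17*y^2 - 18*y + 72) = (y - 2)*(y + 4)*(y^3 - 2*y^2 - 9*y + 18) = (y - 2)*(y + 3)*(y + 4)*(y^2 - 5*y + 6) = (y - 2)^2*(y + 3)*(y + 4)*(y - 3)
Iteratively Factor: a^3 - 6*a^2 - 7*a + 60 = (a - 4)*(a^2 - 2*a - 15) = (a - 4)*(a + 3)*(a - 5)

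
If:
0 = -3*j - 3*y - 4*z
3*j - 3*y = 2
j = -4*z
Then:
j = 2/5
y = -4/15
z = -1/10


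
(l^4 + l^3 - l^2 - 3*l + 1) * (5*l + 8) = 5*l^5 + 13*l^4 + 3*l^3 - 23*l^2 - 19*l + 8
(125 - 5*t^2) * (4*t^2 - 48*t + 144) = -20*t^4 + 240*t^3 - 220*t^2 - 6000*t + 18000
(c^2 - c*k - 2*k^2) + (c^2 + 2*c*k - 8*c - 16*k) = 2*c^2 + c*k - 8*c - 2*k^2 - 16*k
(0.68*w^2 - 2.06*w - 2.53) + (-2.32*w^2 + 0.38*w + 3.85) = -1.64*w^2 - 1.68*w + 1.32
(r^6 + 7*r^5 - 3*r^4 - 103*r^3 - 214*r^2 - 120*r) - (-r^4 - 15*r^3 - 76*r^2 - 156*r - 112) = r^6 + 7*r^5 - 2*r^4 - 88*r^3 - 138*r^2 + 36*r + 112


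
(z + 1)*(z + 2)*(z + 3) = z^3 + 6*z^2 + 11*z + 6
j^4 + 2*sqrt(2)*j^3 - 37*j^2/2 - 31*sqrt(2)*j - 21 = (j - 3*sqrt(2))*(j + sqrt(2)/2)*(j + sqrt(2))*(j + 7*sqrt(2)/2)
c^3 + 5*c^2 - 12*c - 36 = (c - 3)*(c + 2)*(c + 6)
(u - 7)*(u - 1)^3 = u^4 - 10*u^3 + 24*u^2 - 22*u + 7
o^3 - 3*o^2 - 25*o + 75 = (o - 5)*(o - 3)*(o + 5)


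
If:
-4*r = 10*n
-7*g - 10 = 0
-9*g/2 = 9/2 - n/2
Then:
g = -10/7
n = -27/7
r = 135/14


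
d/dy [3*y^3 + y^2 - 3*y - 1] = 9*y^2 + 2*y - 3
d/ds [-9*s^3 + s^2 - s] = -27*s^2 + 2*s - 1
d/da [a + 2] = 1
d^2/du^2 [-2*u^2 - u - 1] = -4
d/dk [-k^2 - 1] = -2*k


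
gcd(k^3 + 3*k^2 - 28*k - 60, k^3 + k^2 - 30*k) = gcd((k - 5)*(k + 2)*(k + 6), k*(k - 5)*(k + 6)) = k^2 + k - 30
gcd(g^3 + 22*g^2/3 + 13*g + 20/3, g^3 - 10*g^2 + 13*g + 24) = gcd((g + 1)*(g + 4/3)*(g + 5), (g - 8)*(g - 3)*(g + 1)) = g + 1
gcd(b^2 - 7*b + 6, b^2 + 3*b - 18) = 1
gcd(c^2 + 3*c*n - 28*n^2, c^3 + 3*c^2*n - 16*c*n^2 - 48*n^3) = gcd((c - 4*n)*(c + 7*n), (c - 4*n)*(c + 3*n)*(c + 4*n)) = c - 4*n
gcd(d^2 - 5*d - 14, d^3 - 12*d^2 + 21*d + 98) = d^2 - 5*d - 14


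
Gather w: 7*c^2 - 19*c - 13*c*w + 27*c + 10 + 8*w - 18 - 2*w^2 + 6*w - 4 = 7*c^2 + 8*c - 2*w^2 + w*(14 - 13*c) - 12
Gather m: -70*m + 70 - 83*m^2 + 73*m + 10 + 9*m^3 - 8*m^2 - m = 9*m^3 - 91*m^2 + 2*m + 80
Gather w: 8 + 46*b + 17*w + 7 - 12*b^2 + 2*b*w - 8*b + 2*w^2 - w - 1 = -12*b^2 + 38*b + 2*w^2 + w*(2*b + 16) + 14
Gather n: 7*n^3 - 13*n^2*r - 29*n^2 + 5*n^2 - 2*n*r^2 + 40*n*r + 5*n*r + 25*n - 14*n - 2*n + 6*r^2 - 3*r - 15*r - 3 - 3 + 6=7*n^3 + n^2*(-13*r - 24) + n*(-2*r^2 + 45*r + 9) + 6*r^2 - 18*r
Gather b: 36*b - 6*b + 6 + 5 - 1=30*b + 10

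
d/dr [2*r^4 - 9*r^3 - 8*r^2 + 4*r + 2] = 8*r^3 - 27*r^2 - 16*r + 4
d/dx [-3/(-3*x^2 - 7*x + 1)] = 3*(-6*x - 7)/(3*x^2 + 7*x - 1)^2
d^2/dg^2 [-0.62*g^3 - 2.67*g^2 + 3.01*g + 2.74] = -3.72*g - 5.34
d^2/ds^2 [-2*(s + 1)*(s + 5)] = -4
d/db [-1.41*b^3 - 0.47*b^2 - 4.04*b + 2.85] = -4.23*b^2 - 0.94*b - 4.04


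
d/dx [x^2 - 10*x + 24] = 2*x - 10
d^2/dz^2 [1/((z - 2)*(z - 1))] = 2*((z - 2)^2 + (z - 2)*(z - 1) + (z - 1)^2)/((z - 2)^3*(z - 1)^3)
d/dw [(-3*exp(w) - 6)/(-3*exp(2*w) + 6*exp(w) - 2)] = (18*(1 - exp(w))*(exp(w) + 2) + 9*exp(2*w) - 18*exp(w) + 6)*exp(w)/(3*exp(2*w) - 6*exp(w) + 2)^2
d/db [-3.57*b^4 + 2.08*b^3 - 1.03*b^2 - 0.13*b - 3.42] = -14.28*b^3 + 6.24*b^2 - 2.06*b - 0.13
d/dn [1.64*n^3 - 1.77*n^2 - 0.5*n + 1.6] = 4.92*n^2 - 3.54*n - 0.5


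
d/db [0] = 0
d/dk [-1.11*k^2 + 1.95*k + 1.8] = 1.95 - 2.22*k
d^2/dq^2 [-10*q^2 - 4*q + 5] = -20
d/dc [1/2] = 0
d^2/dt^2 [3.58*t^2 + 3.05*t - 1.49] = 7.16000000000000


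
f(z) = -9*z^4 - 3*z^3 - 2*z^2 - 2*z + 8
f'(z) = -36*z^3 - 9*z^2 - 4*z - 2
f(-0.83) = 5.73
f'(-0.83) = 15.70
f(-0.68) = 7.45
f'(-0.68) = 7.88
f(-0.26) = 8.40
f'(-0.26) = -0.94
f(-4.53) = -3535.07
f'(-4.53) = 3177.98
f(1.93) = -149.75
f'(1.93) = -302.05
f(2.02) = -178.78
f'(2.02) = -343.53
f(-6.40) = -14374.18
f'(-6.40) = 9092.14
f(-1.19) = -5.44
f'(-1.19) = 50.68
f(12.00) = -192112.00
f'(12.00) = -63554.00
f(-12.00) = -181696.00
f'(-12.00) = 60958.00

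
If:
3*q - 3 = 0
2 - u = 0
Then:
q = 1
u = 2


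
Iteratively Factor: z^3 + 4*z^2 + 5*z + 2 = (z + 2)*(z^2 + 2*z + 1) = (z + 1)*(z + 2)*(z + 1)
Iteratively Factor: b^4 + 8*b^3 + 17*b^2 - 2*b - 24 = (b + 2)*(b^3 + 6*b^2 + 5*b - 12) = (b + 2)*(b + 4)*(b^2 + 2*b - 3) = (b + 2)*(b + 3)*(b + 4)*(b - 1)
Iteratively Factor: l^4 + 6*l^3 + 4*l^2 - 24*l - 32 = (l + 2)*(l^3 + 4*l^2 - 4*l - 16) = (l - 2)*(l + 2)*(l^2 + 6*l + 8) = (l - 2)*(l + 2)*(l + 4)*(l + 2)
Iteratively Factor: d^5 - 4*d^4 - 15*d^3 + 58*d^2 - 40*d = (d + 4)*(d^4 - 8*d^3 + 17*d^2 - 10*d) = (d - 5)*(d + 4)*(d^3 - 3*d^2 + 2*d) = (d - 5)*(d - 1)*(d + 4)*(d^2 - 2*d) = (d - 5)*(d - 2)*(d - 1)*(d + 4)*(d)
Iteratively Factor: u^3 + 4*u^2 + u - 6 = (u - 1)*(u^2 + 5*u + 6) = (u - 1)*(u + 3)*(u + 2)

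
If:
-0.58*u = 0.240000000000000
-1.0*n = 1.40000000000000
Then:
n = -1.40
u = -0.41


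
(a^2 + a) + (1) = a^2 + a + 1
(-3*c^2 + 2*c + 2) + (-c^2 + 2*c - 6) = -4*c^2 + 4*c - 4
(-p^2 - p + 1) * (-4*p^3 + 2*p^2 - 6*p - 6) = 4*p^5 + 2*p^4 + 14*p^2 - 6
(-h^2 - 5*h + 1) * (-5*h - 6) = 5*h^3 + 31*h^2 + 25*h - 6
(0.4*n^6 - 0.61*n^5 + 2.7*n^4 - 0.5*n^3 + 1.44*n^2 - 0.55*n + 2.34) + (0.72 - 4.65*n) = 0.4*n^6 - 0.61*n^5 + 2.7*n^4 - 0.5*n^3 + 1.44*n^2 - 5.2*n + 3.06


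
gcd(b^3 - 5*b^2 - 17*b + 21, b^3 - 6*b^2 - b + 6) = b - 1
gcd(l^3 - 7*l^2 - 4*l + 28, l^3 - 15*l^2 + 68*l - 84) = l^2 - 9*l + 14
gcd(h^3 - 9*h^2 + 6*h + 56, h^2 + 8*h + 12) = h + 2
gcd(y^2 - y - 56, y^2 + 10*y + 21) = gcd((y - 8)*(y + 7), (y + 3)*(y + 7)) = y + 7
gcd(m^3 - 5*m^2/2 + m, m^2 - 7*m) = m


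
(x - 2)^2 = x^2 - 4*x + 4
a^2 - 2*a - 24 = (a - 6)*(a + 4)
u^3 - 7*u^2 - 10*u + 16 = (u - 8)*(u - 1)*(u + 2)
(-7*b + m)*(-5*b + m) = 35*b^2 - 12*b*m + m^2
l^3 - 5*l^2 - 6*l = l*(l - 6)*(l + 1)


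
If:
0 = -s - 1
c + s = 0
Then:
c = 1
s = -1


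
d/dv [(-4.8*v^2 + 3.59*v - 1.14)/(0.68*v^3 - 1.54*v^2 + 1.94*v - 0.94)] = (3.264*v^4 - 4.8824*v^3 - 1.4578*v^2 + 5.5128*v - 1.163)/(0.4624*v^6 - 2.0944*v^5 + 5.01*v^4 - 7.2536*v^3 + 6.6588*v^2 - 3.6472*v + 0.8836)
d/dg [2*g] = 2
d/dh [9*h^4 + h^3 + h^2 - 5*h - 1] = 36*h^3 + 3*h^2 + 2*h - 5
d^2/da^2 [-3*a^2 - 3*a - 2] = -6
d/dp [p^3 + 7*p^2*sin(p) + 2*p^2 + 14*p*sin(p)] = 7*p^2*cos(p) + 3*p^2 + 14*sqrt(2)*p*sin(p + pi/4) + 4*p + 14*sin(p)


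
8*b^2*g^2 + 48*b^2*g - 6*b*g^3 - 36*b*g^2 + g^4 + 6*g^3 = g*(-4*b + g)*(-2*b + g)*(g + 6)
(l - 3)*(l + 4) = l^2 + l - 12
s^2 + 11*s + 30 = (s + 5)*(s + 6)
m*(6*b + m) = 6*b*m + m^2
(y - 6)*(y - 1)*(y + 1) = y^3 - 6*y^2 - y + 6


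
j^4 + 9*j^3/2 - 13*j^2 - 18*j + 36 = (j - 2)*(j - 3/2)*(j + 2)*(j + 6)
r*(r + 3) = r^2 + 3*r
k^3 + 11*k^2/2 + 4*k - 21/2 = (k - 1)*(k + 3)*(k + 7/2)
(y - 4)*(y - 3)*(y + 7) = y^3 - 37*y + 84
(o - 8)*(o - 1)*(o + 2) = o^3 - 7*o^2 - 10*o + 16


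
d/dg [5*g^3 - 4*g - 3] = 15*g^2 - 4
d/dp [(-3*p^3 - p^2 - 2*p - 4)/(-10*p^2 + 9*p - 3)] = 2*(15*p^4 - 27*p^3 - p^2 - 37*p + 21)/(100*p^4 - 180*p^3 + 141*p^2 - 54*p + 9)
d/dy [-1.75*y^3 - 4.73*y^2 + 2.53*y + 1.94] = -5.25*y^2 - 9.46*y + 2.53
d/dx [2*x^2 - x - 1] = 4*x - 1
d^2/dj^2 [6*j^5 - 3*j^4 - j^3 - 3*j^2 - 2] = 120*j^3 - 36*j^2 - 6*j - 6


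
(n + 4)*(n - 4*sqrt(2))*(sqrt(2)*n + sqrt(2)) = sqrt(2)*n^3 - 8*n^2 + 5*sqrt(2)*n^2 - 40*n + 4*sqrt(2)*n - 32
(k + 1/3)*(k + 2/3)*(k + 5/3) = k^3 + 8*k^2/3 + 17*k/9 + 10/27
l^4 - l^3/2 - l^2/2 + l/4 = l*(l - 1/2)*(l - sqrt(2)/2)*(l + sqrt(2)/2)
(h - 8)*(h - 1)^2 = h^3 - 10*h^2 + 17*h - 8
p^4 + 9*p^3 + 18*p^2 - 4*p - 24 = (p - 1)*(p + 2)^2*(p + 6)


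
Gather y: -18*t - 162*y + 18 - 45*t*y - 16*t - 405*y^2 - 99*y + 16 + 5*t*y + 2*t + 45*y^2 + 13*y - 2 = -32*t - 360*y^2 + y*(-40*t - 248) + 32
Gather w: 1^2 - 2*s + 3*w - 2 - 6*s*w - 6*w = -2*s + w*(-6*s - 3) - 1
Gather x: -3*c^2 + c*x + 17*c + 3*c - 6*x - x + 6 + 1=-3*c^2 + 20*c + x*(c - 7) + 7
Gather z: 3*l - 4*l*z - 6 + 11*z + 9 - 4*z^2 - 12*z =3*l - 4*z^2 + z*(-4*l - 1) + 3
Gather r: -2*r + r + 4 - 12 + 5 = -r - 3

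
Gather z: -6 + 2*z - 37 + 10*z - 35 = 12*z - 78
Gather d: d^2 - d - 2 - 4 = d^2 - d - 6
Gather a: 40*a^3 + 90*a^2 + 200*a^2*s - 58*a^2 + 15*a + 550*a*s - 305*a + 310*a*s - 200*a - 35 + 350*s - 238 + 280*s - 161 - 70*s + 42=40*a^3 + a^2*(200*s + 32) + a*(860*s - 490) + 560*s - 392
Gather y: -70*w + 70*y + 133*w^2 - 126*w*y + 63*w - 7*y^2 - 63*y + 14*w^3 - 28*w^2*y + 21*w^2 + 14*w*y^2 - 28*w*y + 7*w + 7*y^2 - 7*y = 14*w^3 + 154*w^2 + 14*w*y^2 + y*(-28*w^2 - 154*w)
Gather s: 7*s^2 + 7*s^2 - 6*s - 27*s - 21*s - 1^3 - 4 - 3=14*s^2 - 54*s - 8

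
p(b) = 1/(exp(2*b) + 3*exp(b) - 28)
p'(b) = (-2*exp(2*b) - 3*exp(b))/(exp(2*b) + 3*exp(b) - 28)^2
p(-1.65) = -0.04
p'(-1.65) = -0.00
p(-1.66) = -0.04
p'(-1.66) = -0.00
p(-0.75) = -0.04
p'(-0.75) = -0.00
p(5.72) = 0.00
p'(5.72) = -0.00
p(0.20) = -0.04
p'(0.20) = -0.01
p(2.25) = 0.01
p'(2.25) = -0.03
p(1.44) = 0.40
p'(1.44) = -7.87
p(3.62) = 0.00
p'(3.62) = -0.00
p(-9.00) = -0.04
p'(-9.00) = 0.00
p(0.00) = -0.04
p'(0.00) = -0.00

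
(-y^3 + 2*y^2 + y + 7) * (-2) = 2*y^3 - 4*y^2 - 2*y - 14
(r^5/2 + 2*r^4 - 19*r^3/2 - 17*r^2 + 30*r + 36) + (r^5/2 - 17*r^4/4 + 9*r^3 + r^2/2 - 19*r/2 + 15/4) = r^5 - 9*r^4/4 - r^3/2 - 33*r^2/2 + 41*r/2 + 159/4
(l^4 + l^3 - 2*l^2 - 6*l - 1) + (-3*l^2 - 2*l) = l^4 + l^3 - 5*l^2 - 8*l - 1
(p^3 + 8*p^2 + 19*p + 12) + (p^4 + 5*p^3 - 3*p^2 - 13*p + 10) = p^4 + 6*p^3 + 5*p^2 + 6*p + 22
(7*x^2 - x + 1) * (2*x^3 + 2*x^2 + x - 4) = 14*x^5 + 12*x^4 + 7*x^3 - 27*x^2 + 5*x - 4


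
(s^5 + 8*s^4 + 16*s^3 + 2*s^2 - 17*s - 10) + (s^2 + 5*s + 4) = s^5 + 8*s^4 + 16*s^3 + 3*s^2 - 12*s - 6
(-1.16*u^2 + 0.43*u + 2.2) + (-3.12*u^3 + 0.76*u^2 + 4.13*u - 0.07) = -3.12*u^3 - 0.4*u^2 + 4.56*u + 2.13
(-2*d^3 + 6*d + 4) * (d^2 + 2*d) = -2*d^5 - 4*d^4 + 6*d^3 + 16*d^2 + 8*d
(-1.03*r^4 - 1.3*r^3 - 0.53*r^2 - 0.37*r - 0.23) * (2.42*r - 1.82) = -2.4926*r^5 - 1.2714*r^4 + 1.0834*r^3 + 0.0692000000000002*r^2 + 0.1168*r + 0.4186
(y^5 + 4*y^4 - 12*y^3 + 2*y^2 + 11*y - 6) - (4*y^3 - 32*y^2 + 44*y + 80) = y^5 + 4*y^4 - 16*y^3 + 34*y^2 - 33*y - 86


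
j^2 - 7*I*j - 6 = (j - 6*I)*(j - I)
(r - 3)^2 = r^2 - 6*r + 9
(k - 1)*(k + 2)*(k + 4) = k^3 + 5*k^2 + 2*k - 8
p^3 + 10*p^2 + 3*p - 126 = (p - 3)*(p + 6)*(p + 7)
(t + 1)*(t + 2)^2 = t^3 + 5*t^2 + 8*t + 4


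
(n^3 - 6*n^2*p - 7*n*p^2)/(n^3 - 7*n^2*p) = (n + p)/n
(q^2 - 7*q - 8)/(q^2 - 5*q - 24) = (q + 1)/(q + 3)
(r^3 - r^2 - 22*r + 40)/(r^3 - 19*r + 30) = (r - 4)/(r - 3)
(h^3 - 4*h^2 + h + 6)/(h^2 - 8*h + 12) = (h^2 - 2*h - 3)/(h - 6)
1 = 1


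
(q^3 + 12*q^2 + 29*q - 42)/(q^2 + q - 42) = (q^2 + 5*q - 6)/(q - 6)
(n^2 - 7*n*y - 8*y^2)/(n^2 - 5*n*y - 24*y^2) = (n + y)/(n + 3*y)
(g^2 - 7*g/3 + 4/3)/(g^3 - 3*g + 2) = (g - 4/3)/(g^2 + g - 2)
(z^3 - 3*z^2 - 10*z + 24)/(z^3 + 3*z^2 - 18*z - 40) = (z^2 + z - 6)/(z^2 + 7*z + 10)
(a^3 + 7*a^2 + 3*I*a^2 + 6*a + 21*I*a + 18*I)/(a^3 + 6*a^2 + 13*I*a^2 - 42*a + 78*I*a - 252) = (a^2 + a*(1 + 3*I) + 3*I)/(a^2 + 13*I*a - 42)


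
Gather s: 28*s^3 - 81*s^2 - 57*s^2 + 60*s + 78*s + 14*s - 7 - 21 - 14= 28*s^3 - 138*s^2 + 152*s - 42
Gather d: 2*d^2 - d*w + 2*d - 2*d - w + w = 2*d^2 - d*w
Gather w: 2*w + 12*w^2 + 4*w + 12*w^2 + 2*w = 24*w^2 + 8*w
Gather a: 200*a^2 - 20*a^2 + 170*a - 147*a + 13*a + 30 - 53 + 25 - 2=180*a^2 + 36*a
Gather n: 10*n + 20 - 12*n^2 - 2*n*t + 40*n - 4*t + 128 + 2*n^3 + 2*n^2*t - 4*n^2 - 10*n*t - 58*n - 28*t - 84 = 2*n^3 + n^2*(2*t - 16) + n*(-12*t - 8) - 32*t + 64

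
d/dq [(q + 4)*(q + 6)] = 2*q + 10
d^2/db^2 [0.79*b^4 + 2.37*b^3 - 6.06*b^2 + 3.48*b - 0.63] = 9.48*b^2 + 14.22*b - 12.12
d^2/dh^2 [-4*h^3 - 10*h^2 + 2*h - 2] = -24*h - 20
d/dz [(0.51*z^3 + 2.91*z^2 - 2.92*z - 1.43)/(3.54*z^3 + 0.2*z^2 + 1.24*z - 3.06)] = (-8.88178419700125e-16*z^5 - 10.1994*z^4 + 21.9384*z^3 + 14.6972*z^2 - 17.2372*z + 10.7084)/(12.5316*z^6 + 1.416*z^5 + 8.8192*z^4 - 21.1688*z^3 + 0.3136*z^2 - 7.5888*z + 9.3636)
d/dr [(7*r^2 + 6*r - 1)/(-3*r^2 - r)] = (11*r^2 - 6*r - 1)/(r^2*(9*r^2 + 6*r + 1))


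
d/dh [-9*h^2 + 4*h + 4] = 4 - 18*h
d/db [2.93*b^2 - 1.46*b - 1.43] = 5.86*b - 1.46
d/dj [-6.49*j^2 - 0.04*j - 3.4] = -12.98*j - 0.04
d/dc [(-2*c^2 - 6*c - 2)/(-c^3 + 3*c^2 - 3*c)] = 2*(-c^4 - 6*c^3 + 9*c^2 + 6*c - 3)/(c^2*(c^4 - 6*c^3 + 15*c^2 - 18*c + 9))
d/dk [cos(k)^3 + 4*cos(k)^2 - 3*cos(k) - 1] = 3*sin(k)^3 - 8*sin(k)*cos(k)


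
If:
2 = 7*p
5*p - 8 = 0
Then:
No Solution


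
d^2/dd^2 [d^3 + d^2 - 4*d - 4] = 6*d + 2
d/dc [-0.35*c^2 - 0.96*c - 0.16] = -0.7*c - 0.96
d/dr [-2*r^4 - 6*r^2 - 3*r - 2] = -8*r^3 - 12*r - 3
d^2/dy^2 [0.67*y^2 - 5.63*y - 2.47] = 1.34000000000000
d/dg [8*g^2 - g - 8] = 16*g - 1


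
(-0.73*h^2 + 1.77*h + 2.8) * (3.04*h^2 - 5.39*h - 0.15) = -2.2192*h^4 + 9.3155*h^3 - 0.918800000000002*h^2 - 15.3575*h - 0.42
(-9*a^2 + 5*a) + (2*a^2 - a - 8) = -7*a^2 + 4*a - 8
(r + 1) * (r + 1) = r^2 + 2*r + 1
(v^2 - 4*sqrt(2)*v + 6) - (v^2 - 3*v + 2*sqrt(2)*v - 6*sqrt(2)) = -6*sqrt(2)*v + 3*v + 6 + 6*sqrt(2)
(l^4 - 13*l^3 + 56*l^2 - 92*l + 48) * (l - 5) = l^5 - 18*l^4 + 121*l^3 - 372*l^2 + 508*l - 240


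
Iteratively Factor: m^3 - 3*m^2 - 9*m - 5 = (m + 1)*(m^2 - 4*m - 5) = (m - 5)*(m + 1)*(m + 1)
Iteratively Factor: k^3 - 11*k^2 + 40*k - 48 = (k - 3)*(k^2 - 8*k + 16) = (k - 4)*(k - 3)*(k - 4)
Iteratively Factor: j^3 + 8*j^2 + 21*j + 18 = (j + 3)*(j^2 + 5*j + 6) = (j + 3)^2*(j + 2)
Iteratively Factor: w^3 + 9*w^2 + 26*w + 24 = (w + 4)*(w^2 + 5*w + 6) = (w + 3)*(w + 4)*(w + 2)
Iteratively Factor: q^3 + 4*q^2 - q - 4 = (q + 1)*(q^2 + 3*q - 4) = (q + 1)*(q + 4)*(q - 1)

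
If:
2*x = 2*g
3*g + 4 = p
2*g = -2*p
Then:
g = -1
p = 1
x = -1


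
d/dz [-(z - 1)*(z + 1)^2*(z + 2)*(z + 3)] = -5*z^4 - 24*z^3 - 30*z^2 + 11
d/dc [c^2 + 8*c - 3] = 2*c + 8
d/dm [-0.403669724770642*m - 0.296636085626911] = -0.403669724770642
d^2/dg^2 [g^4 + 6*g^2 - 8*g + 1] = 12*g^2 + 12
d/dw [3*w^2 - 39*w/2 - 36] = 6*w - 39/2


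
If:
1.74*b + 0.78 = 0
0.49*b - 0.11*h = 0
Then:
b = -0.45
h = -2.00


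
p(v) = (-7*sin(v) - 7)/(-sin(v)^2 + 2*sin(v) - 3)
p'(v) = (2*sin(v)*cos(v) - 2*cos(v))*(-7*sin(v) - 7)/(-sin(v)^2 + 2*sin(v) - 3)^2 - 7*cos(v)/(-sin(v)^2 + 2*sin(v) - 3) = 7*(-2*sin(v) + cos(v)^2 + 4)*cos(v)/(sin(v)^2 - 2*sin(v) + 3)^2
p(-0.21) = 1.60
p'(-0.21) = 3.07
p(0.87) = 6.01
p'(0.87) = 3.08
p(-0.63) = 0.64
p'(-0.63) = 1.61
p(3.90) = 0.45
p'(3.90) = -1.28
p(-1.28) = 0.05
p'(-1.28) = 0.35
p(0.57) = 4.87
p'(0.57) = 4.37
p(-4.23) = 6.56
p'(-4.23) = -1.96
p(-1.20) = 0.08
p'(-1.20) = 0.46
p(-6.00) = 3.56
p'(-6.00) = 4.62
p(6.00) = 1.39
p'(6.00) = 2.78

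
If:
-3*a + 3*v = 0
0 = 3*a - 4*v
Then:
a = 0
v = 0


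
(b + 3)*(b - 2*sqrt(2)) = b^2 - 2*sqrt(2)*b + 3*b - 6*sqrt(2)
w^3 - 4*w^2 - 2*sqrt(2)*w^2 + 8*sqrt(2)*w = w*(w - 4)*(w - 2*sqrt(2))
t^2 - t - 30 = (t - 6)*(t + 5)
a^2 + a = a*(a + 1)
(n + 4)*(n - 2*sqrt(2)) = n^2 - 2*sqrt(2)*n + 4*n - 8*sqrt(2)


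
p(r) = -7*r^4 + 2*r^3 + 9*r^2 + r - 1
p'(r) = -28*r^3 + 6*r^2 + 18*r + 1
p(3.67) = -1047.13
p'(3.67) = -1236.19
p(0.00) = -1.00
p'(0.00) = 1.00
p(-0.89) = -0.56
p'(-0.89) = 9.47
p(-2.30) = -175.91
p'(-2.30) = 332.02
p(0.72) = 3.25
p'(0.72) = 6.62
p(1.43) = -4.59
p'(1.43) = -42.87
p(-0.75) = 0.25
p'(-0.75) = 2.69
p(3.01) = -436.51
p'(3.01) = -654.04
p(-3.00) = -544.00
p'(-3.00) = 757.00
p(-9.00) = -46666.00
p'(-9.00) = 20737.00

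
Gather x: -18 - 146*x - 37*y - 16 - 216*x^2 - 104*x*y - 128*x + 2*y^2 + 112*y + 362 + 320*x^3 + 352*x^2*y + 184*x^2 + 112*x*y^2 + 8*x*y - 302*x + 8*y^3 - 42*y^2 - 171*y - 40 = 320*x^3 + x^2*(352*y - 32) + x*(112*y^2 - 96*y - 576) + 8*y^3 - 40*y^2 - 96*y + 288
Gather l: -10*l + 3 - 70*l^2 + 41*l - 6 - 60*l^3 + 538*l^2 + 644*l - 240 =-60*l^3 + 468*l^2 + 675*l - 243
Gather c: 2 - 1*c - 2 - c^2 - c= -c^2 - 2*c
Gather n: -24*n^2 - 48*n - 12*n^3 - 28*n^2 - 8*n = -12*n^3 - 52*n^2 - 56*n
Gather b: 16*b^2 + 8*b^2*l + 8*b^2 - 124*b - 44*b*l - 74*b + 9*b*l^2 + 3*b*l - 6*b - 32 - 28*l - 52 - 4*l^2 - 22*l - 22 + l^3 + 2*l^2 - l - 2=b^2*(8*l + 24) + b*(9*l^2 - 41*l - 204) + l^3 - 2*l^2 - 51*l - 108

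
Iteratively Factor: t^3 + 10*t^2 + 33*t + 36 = (t + 4)*(t^2 + 6*t + 9) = (t + 3)*(t + 4)*(t + 3)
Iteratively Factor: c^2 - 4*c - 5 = (c + 1)*(c - 5)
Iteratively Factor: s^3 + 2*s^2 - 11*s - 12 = (s + 4)*(s^2 - 2*s - 3) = (s + 1)*(s + 4)*(s - 3)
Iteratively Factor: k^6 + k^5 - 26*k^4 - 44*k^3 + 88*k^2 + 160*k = (k + 2)*(k^5 - k^4 - 24*k^3 + 4*k^2 + 80*k) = (k - 5)*(k + 2)*(k^4 + 4*k^3 - 4*k^2 - 16*k) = k*(k - 5)*(k + 2)*(k^3 + 4*k^2 - 4*k - 16) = k*(k - 5)*(k + 2)*(k + 4)*(k^2 - 4) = k*(k - 5)*(k - 2)*(k + 2)*(k + 4)*(k + 2)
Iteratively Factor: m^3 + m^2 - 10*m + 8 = (m - 1)*(m^2 + 2*m - 8) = (m - 1)*(m + 4)*(m - 2)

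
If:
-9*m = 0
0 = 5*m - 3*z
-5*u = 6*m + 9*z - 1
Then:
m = 0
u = 1/5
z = 0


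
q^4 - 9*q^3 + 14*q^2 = q^2*(q - 7)*(q - 2)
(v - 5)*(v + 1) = v^2 - 4*v - 5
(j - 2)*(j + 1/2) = j^2 - 3*j/2 - 1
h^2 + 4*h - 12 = (h - 2)*(h + 6)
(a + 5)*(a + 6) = a^2 + 11*a + 30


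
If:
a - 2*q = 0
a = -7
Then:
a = -7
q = -7/2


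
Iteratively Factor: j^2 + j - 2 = (j - 1)*(j + 2)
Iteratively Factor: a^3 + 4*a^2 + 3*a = (a)*(a^2 + 4*a + 3) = a*(a + 1)*(a + 3)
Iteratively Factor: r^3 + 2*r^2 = (r + 2)*(r^2) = r*(r + 2)*(r)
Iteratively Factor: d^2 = (d)*(d)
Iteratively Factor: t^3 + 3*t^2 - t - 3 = (t - 1)*(t^2 + 4*t + 3) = (t - 1)*(t + 3)*(t + 1)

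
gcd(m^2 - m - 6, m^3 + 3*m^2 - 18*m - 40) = m + 2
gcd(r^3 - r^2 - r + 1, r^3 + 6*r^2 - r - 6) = r^2 - 1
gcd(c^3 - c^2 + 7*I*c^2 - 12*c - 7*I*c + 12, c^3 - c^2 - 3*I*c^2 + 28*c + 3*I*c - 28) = c^2 + c*(-1 + 4*I) - 4*I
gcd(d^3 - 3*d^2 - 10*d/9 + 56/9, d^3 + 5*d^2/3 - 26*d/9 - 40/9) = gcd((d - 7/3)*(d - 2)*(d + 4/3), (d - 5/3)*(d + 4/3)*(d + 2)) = d + 4/3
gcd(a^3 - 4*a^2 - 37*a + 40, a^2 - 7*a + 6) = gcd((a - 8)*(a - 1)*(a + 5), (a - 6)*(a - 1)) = a - 1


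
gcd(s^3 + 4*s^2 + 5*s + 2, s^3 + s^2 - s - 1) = s^2 + 2*s + 1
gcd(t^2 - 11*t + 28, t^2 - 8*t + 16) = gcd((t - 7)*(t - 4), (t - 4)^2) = t - 4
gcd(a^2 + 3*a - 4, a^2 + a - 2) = a - 1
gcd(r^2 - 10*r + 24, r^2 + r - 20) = r - 4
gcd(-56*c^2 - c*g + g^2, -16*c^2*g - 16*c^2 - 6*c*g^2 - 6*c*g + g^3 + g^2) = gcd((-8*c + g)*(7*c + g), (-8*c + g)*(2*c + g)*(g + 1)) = 8*c - g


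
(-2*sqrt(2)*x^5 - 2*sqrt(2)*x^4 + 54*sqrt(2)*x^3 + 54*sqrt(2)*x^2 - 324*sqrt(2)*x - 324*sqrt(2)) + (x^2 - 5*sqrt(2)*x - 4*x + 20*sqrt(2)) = -2*sqrt(2)*x^5 - 2*sqrt(2)*x^4 + 54*sqrt(2)*x^3 + x^2 + 54*sqrt(2)*x^2 - 329*sqrt(2)*x - 4*x - 304*sqrt(2)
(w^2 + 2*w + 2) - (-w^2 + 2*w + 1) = 2*w^2 + 1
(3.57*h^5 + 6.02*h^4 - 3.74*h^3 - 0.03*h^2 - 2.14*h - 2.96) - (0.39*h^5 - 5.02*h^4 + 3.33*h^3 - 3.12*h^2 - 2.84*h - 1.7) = 3.18*h^5 + 11.04*h^4 - 7.07*h^3 + 3.09*h^2 + 0.7*h - 1.26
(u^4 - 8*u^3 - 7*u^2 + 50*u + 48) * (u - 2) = u^5 - 10*u^4 + 9*u^3 + 64*u^2 - 52*u - 96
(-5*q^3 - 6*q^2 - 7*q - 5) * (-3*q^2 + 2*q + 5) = 15*q^5 + 8*q^4 - 16*q^3 - 29*q^2 - 45*q - 25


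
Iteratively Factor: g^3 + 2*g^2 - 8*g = (g - 2)*(g^2 + 4*g) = g*(g - 2)*(g + 4)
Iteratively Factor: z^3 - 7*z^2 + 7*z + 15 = (z - 5)*(z^2 - 2*z - 3) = (z - 5)*(z - 3)*(z + 1)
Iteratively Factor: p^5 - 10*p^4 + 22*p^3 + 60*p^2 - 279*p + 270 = (p + 3)*(p^4 - 13*p^3 + 61*p^2 - 123*p + 90) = (p - 3)*(p + 3)*(p^3 - 10*p^2 + 31*p - 30) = (p - 3)^2*(p + 3)*(p^2 - 7*p + 10) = (p - 3)^2*(p - 2)*(p + 3)*(p - 5)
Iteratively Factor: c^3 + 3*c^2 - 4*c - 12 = (c + 3)*(c^2 - 4) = (c - 2)*(c + 3)*(c + 2)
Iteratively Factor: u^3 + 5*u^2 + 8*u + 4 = (u + 2)*(u^2 + 3*u + 2) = (u + 1)*(u + 2)*(u + 2)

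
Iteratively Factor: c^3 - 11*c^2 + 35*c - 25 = (c - 5)*(c^2 - 6*c + 5) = (c - 5)^2*(c - 1)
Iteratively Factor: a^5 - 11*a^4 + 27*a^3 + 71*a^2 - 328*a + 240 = (a - 4)*(a^4 - 7*a^3 - a^2 + 67*a - 60) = (a - 4)*(a - 1)*(a^3 - 6*a^2 - 7*a + 60) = (a - 5)*(a - 4)*(a - 1)*(a^2 - a - 12) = (a - 5)*(a - 4)^2*(a - 1)*(a + 3)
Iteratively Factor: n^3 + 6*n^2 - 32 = (n + 4)*(n^2 + 2*n - 8) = (n - 2)*(n + 4)*(n + 4)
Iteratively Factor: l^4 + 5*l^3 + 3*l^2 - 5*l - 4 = (l + 4)*(l^3 + l^2 - l - 1) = (l + 1)*(l + 4)*(l^2 - 1) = (l + 1)^2*(l + 4)*(l - 1)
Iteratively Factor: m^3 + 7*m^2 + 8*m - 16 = (m + 4)*(m^2 + 3*m - 4) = (m + 4)^2*(m - 1)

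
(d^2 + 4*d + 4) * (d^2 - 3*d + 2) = d^4 + d^3 - 6*d^2 - 4*d + 8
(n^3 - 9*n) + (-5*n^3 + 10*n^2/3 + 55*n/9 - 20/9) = -4*n^3 + 10*n^2/3 - 26*n/9 - 20/9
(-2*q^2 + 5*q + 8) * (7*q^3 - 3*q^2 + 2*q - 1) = -14*q^5 + 41*q^4 + 37*q^3 - 12*q^2 + 11*q - 8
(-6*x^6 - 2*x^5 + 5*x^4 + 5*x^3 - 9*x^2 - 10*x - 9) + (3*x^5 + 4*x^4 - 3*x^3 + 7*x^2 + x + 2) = -6*x^6 + x^5 + 9*x^4 + 2*x^3 - 2*x^2 - 9*x - 7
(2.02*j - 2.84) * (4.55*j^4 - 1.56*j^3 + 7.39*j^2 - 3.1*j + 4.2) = 9.191*j^5 - 16.0732*j^4 + 19.3582*j^3 - 27.2496*j^2 + 17.288*j - 11.928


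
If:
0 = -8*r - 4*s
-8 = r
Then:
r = -8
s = 16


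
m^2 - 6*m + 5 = (m - 5)*(m - 1)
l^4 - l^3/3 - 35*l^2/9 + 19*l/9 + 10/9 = (l - 5/3)*(l - 1)*(l + 1/3)*(l + 2)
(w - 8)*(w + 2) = w^2 - 6*w - 16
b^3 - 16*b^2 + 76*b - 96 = (b - 8)*(b - 6)*(b - 2)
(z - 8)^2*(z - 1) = z^3 - 17*z^2 + 80*z - 64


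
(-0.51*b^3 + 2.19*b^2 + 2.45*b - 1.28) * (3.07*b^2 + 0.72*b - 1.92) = -1.5657*b^5 + 6.3561*b^4 + 10.0775*b^3 - 6.3704*b^2 - 5.6256*b + 2.4576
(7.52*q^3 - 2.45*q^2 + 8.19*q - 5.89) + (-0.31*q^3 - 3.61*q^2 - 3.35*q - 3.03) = 7.21*q^3 - 6.06*q^2 + 4.84*q - 8.92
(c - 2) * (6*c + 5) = 6*c^2 - 7*c - 10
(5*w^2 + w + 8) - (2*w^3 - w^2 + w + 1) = -2*w^3 + 6*w^2 + 7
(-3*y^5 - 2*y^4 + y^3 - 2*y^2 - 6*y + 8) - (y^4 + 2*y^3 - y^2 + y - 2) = -3*y^5 - 3*y^4 - y^3 - y^2 - 7*y + 10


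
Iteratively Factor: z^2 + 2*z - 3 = (z - 1)*(z + 3)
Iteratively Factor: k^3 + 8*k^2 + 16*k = (k)*(k^2 + 8*k + 16) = k*(k + 4)*(k + 4)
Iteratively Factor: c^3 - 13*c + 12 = (c + 4)*(c^2 - 4*c + 3) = (c - 3)*(c + 4)*(c - 1)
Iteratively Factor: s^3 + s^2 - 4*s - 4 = (s - 2)*(s^2 + 3*s + 2) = (s - 2)*(s + 2)*(s + 1)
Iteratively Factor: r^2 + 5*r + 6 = (r + 2)*(r + 3)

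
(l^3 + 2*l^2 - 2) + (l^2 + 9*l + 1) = l^3 + 3*l^2 + 9*l - 1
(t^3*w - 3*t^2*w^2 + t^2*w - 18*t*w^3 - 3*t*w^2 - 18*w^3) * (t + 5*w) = t^4*w + 2*t^3*w^2 + t^3*w - 33*t^2*w^3 + 2*t^2*w^2 - 90*t*w^4 - 33*t*w^3 - 90*w^4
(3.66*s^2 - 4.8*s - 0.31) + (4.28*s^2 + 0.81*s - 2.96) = 7.94*s^2 - 3.99*s - 3.27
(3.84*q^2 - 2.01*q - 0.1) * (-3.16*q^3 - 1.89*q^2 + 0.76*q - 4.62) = -12.1344*q^5 - 0.906*q^4 + 7.0333*q^3 - 19.0794*q^2 + 9.2102*q + 0.462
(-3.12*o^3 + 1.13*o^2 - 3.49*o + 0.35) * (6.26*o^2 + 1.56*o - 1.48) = -19.5312*o^5 + 2.2066*o^4 - 15.467*o^3 - 4.9258*o^2 + 5.7112*o - 0.518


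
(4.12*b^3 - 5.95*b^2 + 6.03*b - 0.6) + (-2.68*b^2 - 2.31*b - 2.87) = 4.12*b^3 - 8.63*b^2 + 3.72*b - 3.47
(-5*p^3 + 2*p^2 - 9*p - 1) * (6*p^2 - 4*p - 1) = -30*p^5 + 32*p^4 - 57*p^3 + 28*p^2 + 13*p + 1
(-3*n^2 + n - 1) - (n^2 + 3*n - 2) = -4*n^2 - 2*n + 1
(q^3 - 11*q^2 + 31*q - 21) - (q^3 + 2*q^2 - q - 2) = -13*q^2 + 32*q - 19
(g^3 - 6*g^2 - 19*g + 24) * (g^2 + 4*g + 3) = g^5 - 2*g^4 - 40*g^3 - 70*g^2 + 39*g + 72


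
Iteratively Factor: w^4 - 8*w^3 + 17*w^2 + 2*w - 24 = (w - 2)*(w^3 - 6*w^2 + 5*w + 12) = (w - 3)*(w - 2)*(w^2 - 3*w - 4) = (w - 4)*(w - 3)*(w - 2)*(w + 1)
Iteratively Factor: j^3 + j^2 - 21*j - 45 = (j + 3)*(j^2 - 2*j - 15) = (j - 5)*(j + 3)*(j + 3)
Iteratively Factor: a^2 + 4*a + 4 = (a + 2)*(a + 2)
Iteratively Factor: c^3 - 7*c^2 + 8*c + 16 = (c + 1)*(c^2 - 8*c + 16) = (c - 4)*(c + 1)*(c - 4)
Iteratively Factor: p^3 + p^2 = (p)*(p^2 + p) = p^2*(p + 1)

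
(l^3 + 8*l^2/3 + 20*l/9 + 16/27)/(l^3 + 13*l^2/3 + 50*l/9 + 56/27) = (3*l + 2)/(3*l + 7)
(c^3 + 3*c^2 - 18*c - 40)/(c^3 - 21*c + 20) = (c + 2)/(c - 1)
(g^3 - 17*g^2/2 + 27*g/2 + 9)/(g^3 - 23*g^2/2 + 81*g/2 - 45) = (2*g + 1)/(2*g - 5)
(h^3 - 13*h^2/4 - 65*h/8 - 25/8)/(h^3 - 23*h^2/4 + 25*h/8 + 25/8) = (4*h + 5)/(4*h - 5)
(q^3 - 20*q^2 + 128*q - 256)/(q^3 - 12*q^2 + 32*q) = (q - 8)/q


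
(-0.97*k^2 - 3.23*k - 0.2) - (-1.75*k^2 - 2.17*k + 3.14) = 0.78*k^2 - 1.06*k - 3.34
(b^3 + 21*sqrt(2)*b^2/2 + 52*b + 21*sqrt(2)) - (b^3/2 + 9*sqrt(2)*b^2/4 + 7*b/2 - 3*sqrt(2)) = b^3/2 + 33*sqrt(2)*b^2/4 + 97*b/2 + 24*sqrt(2)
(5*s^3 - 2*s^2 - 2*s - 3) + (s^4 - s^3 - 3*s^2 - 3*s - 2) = s^4 + 4*s^3 - 5*s^2 - 5*s - 5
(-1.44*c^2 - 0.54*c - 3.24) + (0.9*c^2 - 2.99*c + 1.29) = -0.54*c^2 - 3.53*c - 1.95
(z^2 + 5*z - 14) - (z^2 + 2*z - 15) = 3*z + 1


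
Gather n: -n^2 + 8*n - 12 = -n^2 + 8*n - 12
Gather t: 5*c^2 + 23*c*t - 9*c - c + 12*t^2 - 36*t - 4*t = 5*c^2 - 10*c + 12*t^2 + t*(23*c - 40)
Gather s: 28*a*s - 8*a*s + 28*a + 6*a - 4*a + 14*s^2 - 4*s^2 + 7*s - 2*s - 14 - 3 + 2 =30*a + 10*s^2 + s*(20*a + 5) - 15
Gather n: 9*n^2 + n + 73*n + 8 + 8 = 9*n^2 + 74*n + 16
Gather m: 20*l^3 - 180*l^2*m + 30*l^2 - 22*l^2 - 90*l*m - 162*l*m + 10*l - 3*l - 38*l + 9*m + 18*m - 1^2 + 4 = 20*l^3 + 8*l^2 - 31*l + m*(-180*l^2 - 252*l + 27) + 3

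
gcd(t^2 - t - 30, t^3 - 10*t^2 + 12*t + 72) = t - 6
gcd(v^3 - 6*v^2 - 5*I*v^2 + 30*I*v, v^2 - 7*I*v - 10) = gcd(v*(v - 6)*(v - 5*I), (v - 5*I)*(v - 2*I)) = v - 5*I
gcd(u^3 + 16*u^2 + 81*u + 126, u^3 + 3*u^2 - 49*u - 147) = u^2 + 10*u + 21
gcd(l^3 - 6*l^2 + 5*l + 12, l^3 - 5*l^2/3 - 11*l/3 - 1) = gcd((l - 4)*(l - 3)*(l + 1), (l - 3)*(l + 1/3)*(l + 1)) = l^2 - 2*l - 3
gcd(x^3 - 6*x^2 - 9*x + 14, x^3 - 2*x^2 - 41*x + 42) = x^2 - 8*x + 7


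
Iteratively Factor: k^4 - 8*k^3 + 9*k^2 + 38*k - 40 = (k + 2)*(k^3 - 10*k^2 + 29*k - 20) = (k - 1)*(k + 2)*(k^2 - 9*k + 20) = (k - 4)*(k - 1)*(k + 2)*(k - 5)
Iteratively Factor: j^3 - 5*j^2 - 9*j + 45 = (j + 3)*(j^2 - 8*j + 15) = (j - 5)*(j + 3)*(j - 3)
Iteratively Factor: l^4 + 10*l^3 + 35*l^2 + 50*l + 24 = (l + 1)*(l^3 + 9*l^2 + 26*l + 24) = (l + 1)*(l + 4)*(l^2 + 5*l + 6) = (l + 1)*(l + 3)*(l + 4)*(l + 2)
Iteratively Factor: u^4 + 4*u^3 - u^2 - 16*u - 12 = (u + 1)*(u^3 + 3*u^2 - 4*u - 12) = (u + 1)*(u + 3)*(u^2 - 4) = (u + 1)*(u + 2)*(u + 3)*(u - 2)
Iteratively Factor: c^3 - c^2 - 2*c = (c + 1)*(c^2 - 2*c) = c*(c + 1)*(c - 2)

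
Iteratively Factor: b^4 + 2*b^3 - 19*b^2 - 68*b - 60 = (b + 2)*(b^3 - 19*b - 30) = (b - 5)*(b + 2)*(b^2 + 5*b + 6) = (b - 5)*(b + 2)*(b + 3)*(b + 2)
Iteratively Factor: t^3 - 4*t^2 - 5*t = (t)*(t^2 - 4*t - 5) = t*(t - 5)*(t + 1)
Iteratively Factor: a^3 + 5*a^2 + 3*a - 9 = (a + 3)*(a^2 + 2*a - 3) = (a - 1)*(a + 3)*(a + 3)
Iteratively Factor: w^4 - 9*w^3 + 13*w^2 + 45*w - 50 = (w - 5)*(w^3 - 4*w^2 - 7*w + 10) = (w - 5)^2*(w^2 + w - 2) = (w - 5)^2*(w + 2)*(w - 1)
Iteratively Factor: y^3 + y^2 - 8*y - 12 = (y + 2)*(y^2 - y - 6) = (y + 2)^2*(y - 3)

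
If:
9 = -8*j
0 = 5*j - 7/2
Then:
No Solution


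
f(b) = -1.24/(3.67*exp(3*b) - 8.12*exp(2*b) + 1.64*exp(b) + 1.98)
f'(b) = -1.24*(-11.01*exp(3*b) + 16.24*exp(2*b) - 1.64*exp(b))/(3.67*exp(3*b) - 8.12*exp(2*b) + 1.64*exp(b) + 1.98)^2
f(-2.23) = -0.60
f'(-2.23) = 0.00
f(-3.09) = -0.61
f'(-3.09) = 0.01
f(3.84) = -0.00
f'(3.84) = 0.00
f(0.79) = -0.23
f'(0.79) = 1.79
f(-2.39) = -0.60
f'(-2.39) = 0.01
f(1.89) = -0.00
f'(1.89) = 0.01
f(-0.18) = 7.02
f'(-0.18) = -140.92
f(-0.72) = -0.97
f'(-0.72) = -1.35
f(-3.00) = -0.61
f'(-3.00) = 0.01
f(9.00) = 0.00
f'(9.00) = 0.00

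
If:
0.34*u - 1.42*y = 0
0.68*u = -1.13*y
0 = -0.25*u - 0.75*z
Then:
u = 0.00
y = 0.00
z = 0.00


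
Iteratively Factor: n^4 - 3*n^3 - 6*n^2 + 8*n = (n)*(n^3 - 3*n^2 - 6*n + 8) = n*(n + 2)*(n^2 - 5*n + 4) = n*(n - 1)*(n + 2)*(n - 4)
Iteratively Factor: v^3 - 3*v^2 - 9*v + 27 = (v - 3)*(v^2 - 9) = (v - 3)^2*(v + 3)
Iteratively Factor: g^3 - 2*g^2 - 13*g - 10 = (g + 2)*(g^2 - 4*g - 5) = (g - 5)*(g + 2)*(g + 1)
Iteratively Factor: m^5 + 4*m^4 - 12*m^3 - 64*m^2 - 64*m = (m - 4)*(m^4 + 8*m^3 + 20*m^2 + 16*m) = m*(m - 4)*(m^3 + 8*m^2 + 20*m + 16) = m*(m - 4)*(m + 4)*(m^2 + 4*m + 4) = m*(m - 4)*(m + 2)*(m + 4)*(m + 2)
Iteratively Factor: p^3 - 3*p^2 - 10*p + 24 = (p - 4)*(p^2 + p - 6) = (p - 4)*(p + 3)*(p - 2)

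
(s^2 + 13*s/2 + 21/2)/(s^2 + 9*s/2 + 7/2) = (s + 3)/(s + 1)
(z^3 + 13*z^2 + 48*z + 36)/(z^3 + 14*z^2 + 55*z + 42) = (z + 6)/(z + 7)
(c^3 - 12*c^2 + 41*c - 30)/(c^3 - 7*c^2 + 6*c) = (c - 5)/c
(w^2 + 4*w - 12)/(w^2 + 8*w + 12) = (w - 2)/(w + 2)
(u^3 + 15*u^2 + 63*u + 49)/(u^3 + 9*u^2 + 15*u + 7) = (u + 7)/(u + 1)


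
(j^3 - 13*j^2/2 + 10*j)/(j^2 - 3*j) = (j^2 - 13*j/2 + 10)/(j - 3)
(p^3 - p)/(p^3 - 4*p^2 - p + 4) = p/(p - 4)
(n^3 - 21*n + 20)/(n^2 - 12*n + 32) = (n^2 + 4*n - 5)/(n - 8)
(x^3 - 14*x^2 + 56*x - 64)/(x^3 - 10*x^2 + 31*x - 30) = (x^2 - 12*x + 32)/(x^2 - 8*x + 15)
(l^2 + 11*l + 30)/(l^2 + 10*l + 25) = (l + 6)/(l + 5)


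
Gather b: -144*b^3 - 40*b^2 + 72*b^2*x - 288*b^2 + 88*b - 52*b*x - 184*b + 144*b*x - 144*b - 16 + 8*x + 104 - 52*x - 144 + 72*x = -144*b^3 + b^2*(72*x - 328) + b*(92*x - 240) + 28*x - 56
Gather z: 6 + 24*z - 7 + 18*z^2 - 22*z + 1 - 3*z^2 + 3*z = 15*z^2 + 5*z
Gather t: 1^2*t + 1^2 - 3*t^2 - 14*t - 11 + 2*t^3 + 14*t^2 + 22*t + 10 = 2*t^3 + 11*t^2 + 9*t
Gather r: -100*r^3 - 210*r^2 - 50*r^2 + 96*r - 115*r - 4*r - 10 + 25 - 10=-100*r^3 - 260*r^2 - 23*r + 5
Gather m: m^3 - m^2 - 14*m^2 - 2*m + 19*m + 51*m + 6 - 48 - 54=m^3 - 15*m^2 + 68*m - 96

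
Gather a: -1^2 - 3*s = -3*s - 1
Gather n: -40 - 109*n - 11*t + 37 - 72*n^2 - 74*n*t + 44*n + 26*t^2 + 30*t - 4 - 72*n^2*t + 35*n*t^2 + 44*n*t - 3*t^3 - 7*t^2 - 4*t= n^2*(-72*t - 72) + n*(35*t^2 - 30*t - 65) - 3*t^3 + 19*t^2 + 15*t - 7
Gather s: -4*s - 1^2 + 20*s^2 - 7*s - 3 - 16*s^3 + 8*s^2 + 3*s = -16*s^3 + 28*s^2 - 8*s - 4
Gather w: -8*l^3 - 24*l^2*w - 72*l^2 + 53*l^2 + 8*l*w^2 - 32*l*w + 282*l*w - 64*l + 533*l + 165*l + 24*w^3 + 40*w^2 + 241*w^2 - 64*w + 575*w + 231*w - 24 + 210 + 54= -8*l^3 - 19*l^2 + 634*l + 24*w^3 + w^2*(8*l + 281) + w*(-24*l^2 + 250*l + 742) + 240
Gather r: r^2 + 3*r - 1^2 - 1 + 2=r^2 + 3*r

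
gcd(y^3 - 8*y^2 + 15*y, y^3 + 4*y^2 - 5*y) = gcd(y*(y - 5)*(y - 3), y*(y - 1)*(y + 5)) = y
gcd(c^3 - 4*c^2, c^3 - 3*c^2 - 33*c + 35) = 1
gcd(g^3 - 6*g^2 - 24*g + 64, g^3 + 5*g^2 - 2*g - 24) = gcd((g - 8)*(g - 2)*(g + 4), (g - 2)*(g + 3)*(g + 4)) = g^2 + 2*g - 8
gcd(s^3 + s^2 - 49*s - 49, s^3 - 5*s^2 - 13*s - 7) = s^2 - 6*s - 7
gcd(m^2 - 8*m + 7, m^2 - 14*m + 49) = m - 7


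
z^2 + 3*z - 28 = (z - 4)*(z + 7)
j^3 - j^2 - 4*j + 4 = (j - 2)*(j - 1)*(j + 2)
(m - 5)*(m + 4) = m^2 - m - 20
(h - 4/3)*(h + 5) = h^2 + 11*h/3 - 20/3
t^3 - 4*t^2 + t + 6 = (t - 3)*(t - 2)*(t + 1)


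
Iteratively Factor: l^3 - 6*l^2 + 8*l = (l - 2)*(l^2 - 4*l) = l*(l - 2)*(l - 4)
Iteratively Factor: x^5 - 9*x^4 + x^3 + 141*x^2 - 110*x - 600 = (x - 4)*(x^4 - 5*x^3 - 19*x^2 + 65*x + 150) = (x - 4)*(x + 2)*(x^3 - 7*x^2 - 5*x + 75) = (x - 5)*(x - 4)*(x + 2)*(x^2 - 2*x - 15) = (x - 5)*(x - 4)*(x + 2)*(x + 3)*(x - 5)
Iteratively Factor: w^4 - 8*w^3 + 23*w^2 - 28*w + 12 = (w - 2)*(w^3 - 6*w^2 + 11*w - 6) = (w - 2)*(w - 1)*(w^2 - 5*w + 6) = (w - 3)*(w - 2)*(w - 1)*(w - 2)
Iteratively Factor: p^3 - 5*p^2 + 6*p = (p)*(p^2 - 5*p + 6) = p*(p - 3)*(p - 2)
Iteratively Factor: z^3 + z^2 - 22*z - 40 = (z + 2)*(z^2 - z - 20) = (z - 5)*(z + 2)*(z + 4)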